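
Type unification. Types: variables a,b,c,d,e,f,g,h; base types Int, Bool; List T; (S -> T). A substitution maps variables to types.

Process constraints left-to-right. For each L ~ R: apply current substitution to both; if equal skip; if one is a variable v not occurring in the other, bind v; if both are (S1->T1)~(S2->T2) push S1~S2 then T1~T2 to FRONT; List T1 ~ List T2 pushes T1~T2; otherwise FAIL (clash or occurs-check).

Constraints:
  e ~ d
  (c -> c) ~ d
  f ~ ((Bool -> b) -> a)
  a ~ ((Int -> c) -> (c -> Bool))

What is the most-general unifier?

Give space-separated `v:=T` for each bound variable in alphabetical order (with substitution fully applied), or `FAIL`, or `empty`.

Answer: a:=((Int -> c) -> (c -> Bool)) d:=(c -> c) e:=(c -> c) f:=((Bool -> b) -> ((Int -> c) -> (c -> Bool)))

Derivation:
step 1: unify e ~ d  [subst: {-} | 3 pending]
  bind e := d
step 2: unify (c -> c) ~ d  [subst: {e:=d} | 2 pending]
  bind d := (c -> c)
step 3: unify f ~ ((Bool -> b) -> a)  [subst: {e:=d, d:=(c -> c)} | 1 pending]
  bind f := ((Bool -> b) -> a)
step 4: unify a ~ ((Int -> c) -> (c -> Bool))  [subst: {e:=d, d:=(c -> c), f:=((Bool -> b) -> a)} | 0 pending]
  bind a := ((Int -> c) -> (c -> Bool))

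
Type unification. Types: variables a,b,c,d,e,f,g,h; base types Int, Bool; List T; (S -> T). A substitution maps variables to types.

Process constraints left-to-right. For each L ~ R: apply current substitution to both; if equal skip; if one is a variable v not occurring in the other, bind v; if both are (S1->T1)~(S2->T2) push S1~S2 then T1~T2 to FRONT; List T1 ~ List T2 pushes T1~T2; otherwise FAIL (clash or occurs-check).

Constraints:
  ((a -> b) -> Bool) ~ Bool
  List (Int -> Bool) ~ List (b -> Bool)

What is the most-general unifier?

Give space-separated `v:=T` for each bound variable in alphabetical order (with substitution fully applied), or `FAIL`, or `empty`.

Answer: FAIL

Derivation:
step 1: unify ((a -> b) -> Bool) ~ Bool  [subst: {-} | 1 pending]
  clash: ((a -> b) -> Bool) vs Bool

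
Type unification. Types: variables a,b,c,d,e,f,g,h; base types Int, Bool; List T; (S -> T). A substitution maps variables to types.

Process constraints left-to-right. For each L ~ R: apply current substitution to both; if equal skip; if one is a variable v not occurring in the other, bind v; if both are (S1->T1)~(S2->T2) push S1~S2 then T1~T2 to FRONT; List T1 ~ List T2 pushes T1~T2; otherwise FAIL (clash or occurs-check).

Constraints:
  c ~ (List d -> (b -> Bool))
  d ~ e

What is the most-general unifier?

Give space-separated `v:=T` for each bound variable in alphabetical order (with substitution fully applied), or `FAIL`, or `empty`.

step 1: unify c ~ (List d -> (b -> Bool))  [subst: {-} | 1 pending]
  bind c := (List d -> (b -> Bool))
step 2: unify d ~ e  [subst: {c:=(List d -> (b -> Bool))} | 0 pending]
  bind d := e

Answer: c:=(List e -> (b -> Bool)) d:=e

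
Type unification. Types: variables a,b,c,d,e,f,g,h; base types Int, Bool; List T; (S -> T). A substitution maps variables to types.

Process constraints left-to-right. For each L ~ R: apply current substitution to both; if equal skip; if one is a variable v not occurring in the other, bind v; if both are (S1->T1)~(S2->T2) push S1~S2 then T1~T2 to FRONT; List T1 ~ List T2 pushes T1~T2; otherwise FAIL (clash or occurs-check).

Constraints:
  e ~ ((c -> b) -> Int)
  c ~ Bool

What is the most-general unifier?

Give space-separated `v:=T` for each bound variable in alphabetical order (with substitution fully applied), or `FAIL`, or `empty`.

step 1: unify e ~ ((c -> b) -> Int)  [subst: {-} | 1 pending]
  bind e := ((c -> b) -> Int)
step 2: unify c ~ Bool  [subst: {e:=((c -> b) -> Int)} | 0 pending]
  bind c := Bool

Answer: c:=Bool e:=((Bool -> b) -> Int)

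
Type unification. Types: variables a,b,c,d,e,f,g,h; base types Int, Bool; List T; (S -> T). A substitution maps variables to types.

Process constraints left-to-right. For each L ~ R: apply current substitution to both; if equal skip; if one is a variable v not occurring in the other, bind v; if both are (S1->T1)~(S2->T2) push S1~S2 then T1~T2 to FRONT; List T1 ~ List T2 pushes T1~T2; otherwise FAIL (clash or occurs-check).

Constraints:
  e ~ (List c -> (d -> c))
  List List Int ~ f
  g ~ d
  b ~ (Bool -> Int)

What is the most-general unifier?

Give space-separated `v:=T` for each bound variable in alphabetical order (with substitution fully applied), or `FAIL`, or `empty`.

Answer: b:=(Bool -> Int) e:=(List c -> (d -> c)) f:=List List Int g:=d

Derivation:
step 1: unify e ~ (List c -> (d -> c))  [subst: {-} | 3 pending]
  bind e := (List c -> (d -> c))
step 2: unify List List Int ~ f  [subst: {e:=(List c -> (d -> c))} | 2 pending]
  bind f := List List Int
step 3: unify g ~ d  [subst: {e:=(List c -> (d -> c)), f:=List List Int} | 1 pending]
  bind g := d
step 4: unify b ~ (Bool -> Int)  [subst: {e:=(List c -> (d -> c)), f:=List List Int, g:=d} | 0 pending]
  bind b := (Bool -> Int)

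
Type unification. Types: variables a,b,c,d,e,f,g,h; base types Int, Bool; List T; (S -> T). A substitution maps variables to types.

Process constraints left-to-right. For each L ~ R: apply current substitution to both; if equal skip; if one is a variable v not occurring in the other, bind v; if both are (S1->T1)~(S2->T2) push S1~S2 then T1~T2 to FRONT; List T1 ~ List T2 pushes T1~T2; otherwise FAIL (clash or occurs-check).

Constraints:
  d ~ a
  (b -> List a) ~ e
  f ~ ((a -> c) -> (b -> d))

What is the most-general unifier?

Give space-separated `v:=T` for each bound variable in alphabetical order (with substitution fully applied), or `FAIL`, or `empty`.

Answer: d:=a e:=(b -> List a) f:=((a -> c) -> (b -> a))

Derivation:
step 1: unify d ~ a  [subst: {-} | 2 pending]
  bind d := a
step 2: unify (b -> List a) ~ e  [subst: {d:=a} | 1 pending]
  bind e := (b -> List a)
step 3: unify f ~ ((a -> c) -> (b -> a))  [subst: {d:=a, e:=(b -> List a)} | 0 pending]
  bind f := ((a -> c) -> (b -> a))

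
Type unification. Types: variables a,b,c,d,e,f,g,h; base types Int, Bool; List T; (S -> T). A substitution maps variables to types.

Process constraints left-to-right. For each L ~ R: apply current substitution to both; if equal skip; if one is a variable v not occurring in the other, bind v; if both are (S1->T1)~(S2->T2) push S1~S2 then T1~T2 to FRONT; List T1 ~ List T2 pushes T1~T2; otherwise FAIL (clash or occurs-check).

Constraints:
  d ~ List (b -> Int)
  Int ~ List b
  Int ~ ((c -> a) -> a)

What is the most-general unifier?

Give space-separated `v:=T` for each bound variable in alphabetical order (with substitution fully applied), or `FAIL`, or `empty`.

step 1: unify d ~ List (b -> Int)  [subst: {-} | 2 pending]
  bind d := List (b -> Int)
step 2: unify Int ~ List b  [subst: {d:=List (b -> Int)} | 1 pending]
  clash: Int vs List b

Answer: FAIL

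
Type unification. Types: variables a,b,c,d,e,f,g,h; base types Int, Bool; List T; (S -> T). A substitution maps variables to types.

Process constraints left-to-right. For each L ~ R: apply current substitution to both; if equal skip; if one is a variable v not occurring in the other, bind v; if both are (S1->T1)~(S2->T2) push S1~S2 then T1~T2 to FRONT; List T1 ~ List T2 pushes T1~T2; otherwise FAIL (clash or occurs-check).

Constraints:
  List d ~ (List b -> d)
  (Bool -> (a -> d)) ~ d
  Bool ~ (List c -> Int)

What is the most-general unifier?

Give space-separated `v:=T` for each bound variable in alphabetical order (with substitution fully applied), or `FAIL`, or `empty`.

Answer: FAIL

Derivation:
step 1: unify List d ~ (List b -> d)  [subst: {-} | 2 pending]
  clash: List d vs (List b -> d)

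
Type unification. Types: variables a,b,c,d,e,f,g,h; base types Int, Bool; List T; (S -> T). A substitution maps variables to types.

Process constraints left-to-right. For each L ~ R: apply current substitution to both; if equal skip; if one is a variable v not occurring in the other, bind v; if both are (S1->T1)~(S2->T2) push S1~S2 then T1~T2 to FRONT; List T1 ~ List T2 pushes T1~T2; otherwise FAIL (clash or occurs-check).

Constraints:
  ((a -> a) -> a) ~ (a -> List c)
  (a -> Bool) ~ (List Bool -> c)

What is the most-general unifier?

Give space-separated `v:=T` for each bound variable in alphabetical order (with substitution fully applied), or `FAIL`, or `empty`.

Answer: FAIL

Derivation:
step 1: unify ((a -> a) -> a) ~ (a -> List c)  [subst: {-} | 1 pending]
  -> decompose arrow: push (a -> a)~a, a~List c
step 2: unify (a -> a) ~ a  [subst: {-} | 2 pending]
  occurs-check fail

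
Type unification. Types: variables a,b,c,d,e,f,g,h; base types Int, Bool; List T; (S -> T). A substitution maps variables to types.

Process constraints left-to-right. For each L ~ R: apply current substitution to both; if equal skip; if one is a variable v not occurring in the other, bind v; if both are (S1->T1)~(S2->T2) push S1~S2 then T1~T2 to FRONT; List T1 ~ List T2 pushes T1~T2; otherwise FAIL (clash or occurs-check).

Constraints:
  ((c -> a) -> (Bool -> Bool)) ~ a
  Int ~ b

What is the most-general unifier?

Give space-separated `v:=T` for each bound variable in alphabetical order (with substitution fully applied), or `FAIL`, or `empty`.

Answer: FAIL

Derivation:
step 1: unify ((c -> a) -> (Bool -> Bool)) ~ a  [subst: {-} | 1 pending]
  occurs-check fail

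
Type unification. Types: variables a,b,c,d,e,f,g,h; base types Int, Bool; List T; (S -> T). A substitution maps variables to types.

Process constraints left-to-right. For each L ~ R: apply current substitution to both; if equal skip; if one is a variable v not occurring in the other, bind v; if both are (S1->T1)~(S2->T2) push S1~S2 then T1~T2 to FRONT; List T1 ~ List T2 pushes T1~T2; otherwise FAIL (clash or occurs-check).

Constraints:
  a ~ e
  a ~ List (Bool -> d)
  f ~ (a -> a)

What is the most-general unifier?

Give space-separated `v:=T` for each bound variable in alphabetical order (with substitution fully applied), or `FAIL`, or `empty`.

Answer: a:=List (Bool -> d) e:=List (Bool -> d) f:=(List (Bool -> d) -> List (Bool -> d))

Derivation:
step 1: unify a ~ e  [subst: {-} | 2 pending]
  bind a := e
step 2: unify e ~ List (Bool -> d)  [subst: {a:=e} | 1 pending]
  bind e := List (Bool -> d)
step 3: unify f ~ (List (Bool -> d) -> List (Bool -> d))  [subst: {a:=e, e:=List (Bool -> d)} | 0 pending]
  bind f := (List (Bool -> d) -> List (Bool -> d))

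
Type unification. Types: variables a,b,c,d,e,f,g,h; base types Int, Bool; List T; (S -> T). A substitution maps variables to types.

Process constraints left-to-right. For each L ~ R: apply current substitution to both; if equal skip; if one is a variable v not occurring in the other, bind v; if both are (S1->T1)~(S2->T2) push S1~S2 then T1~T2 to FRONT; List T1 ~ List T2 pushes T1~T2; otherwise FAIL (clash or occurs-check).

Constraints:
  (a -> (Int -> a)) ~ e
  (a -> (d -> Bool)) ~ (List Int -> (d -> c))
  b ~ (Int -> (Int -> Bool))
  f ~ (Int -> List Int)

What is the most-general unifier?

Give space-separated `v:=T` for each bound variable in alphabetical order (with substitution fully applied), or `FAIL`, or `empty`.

Answer: a:=List Int b:=(Int -> (Int -> Bool)) c:=Bool e:=(List Int -> (Int -> List Int)) f:=(Int -> List Int)

Derivation:
step 1: unify (a -> (Int -> a)) ~ e  [subst: {-} | 3 pending]
  bind e := (a -> (Int -> a))
step 2: unify (a -> (d -> Bool)) ~ (List Int -> (d -> c))  [subst: {e:=(a -> (Int -> a))} | 2 pending]
  -> decompose arrow: push a~List Int, (d -> Bool)~(d -> c)
step 3: unify a ~ List Int  [subst: {e:=(a -> (Int -> a))} | 3 pending]
  bind a := List Int
step 4: unify (d -> Bool) ~ (d -> c)  [subst: {e:=(a -> (Int -> a)), a:=List Int} | 2 pending]
  -> decompose arrow: push d~d, Bool~c
step 5: unify d ~ d  [subst: {e:=(a -> (Int -> a)), a:=List Int} | 3 pending]
  -> identical, skip
step 6: unify Bool ~ c  [subst: {e:=(a -> (Int -> a)), a:=List Int} | 2 pending]
  bind c := Bool
step 7: unify b ~ (Int -> (Int -> Bool))  [subst: {e:=(a -> (Int -> a)), a:=List Int, c:=Bool} | 1 pending]
  bind b := (Int -> (Int -> Bool))
step 8: unify f ~ (Int -> List Int)  [subst: {e:=(a -> (Int -> a)), a:=List Int, c:=Bool, b:=(Int -> (Int -> Bool))} | 0 pending]
  bind f := (Int -> List Int)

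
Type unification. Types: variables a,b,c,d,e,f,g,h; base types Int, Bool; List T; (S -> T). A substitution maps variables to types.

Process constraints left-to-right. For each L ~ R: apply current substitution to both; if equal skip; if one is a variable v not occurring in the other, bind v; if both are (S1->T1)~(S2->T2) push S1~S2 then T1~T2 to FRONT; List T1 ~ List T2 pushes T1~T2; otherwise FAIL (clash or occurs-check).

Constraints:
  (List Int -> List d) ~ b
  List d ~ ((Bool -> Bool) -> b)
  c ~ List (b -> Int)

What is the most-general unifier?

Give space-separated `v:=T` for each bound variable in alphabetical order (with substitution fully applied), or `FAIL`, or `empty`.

Answer: FAIL

Derivation:
step 1: unify (List Int -> List d) ~ b  [subst: {-} | 2 pending]
  bind b := (List Int -> List d)
step 2: unify List d ~ ((Bool -> Bool) -> (List Int -> List d))  [subst: {b:=(List Int -> List d)} | 1 pending]
  clash: List d vs ((Bool -> Bool) -> (List Int -> List d))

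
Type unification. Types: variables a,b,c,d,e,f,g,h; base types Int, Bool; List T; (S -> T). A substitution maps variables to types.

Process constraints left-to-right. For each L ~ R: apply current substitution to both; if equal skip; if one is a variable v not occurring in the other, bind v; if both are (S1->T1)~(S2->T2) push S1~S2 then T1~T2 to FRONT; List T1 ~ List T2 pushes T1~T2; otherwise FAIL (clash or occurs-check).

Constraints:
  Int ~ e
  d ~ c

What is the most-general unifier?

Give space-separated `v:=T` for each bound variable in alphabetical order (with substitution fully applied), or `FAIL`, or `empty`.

step 1: unify Int ~ e  [subst: {-} | 1 pending]
  bind e := Int
step 2: unify d ~ c  [subst: {e:=Int} | 0 pending]
  bind d := c

Answer: d:=c e:=Int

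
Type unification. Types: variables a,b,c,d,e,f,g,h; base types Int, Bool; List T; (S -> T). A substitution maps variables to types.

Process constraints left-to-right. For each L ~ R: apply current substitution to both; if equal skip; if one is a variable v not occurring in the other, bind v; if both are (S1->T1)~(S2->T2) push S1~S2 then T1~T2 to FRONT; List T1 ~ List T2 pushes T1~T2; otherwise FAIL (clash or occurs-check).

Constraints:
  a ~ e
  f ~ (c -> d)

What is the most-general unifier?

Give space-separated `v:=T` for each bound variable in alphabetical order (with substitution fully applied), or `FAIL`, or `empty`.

step 1: unify a ~ e  [subst: {-} | 1 pending]
  bind a := e
step 2: unify f ~ (c -> d)  [subst: {a:=e} | 0 pending]
  bind f := (c -> d)

Answer: a:=e f:=(c -> d)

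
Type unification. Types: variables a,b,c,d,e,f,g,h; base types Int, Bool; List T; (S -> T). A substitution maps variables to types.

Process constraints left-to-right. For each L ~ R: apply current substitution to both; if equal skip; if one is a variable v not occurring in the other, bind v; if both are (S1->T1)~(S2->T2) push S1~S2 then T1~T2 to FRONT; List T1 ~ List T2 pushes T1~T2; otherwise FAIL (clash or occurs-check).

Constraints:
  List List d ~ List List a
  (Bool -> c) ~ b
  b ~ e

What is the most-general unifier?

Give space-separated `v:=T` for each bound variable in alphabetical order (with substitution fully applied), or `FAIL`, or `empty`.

Answer: b:=(Bool -> c) d:=a e:=(Bool -> c)

Derivation:
step 1: unify List List d ~ List List a  [subst: {-} | 2 pending]
  -> decompose List: push List d~List a
step 2: unify List d ~ List a  [subst: {-} | 2 pending]
  -> decompose List: push d~a
step 3: unify d ~ a  [subst: {-} | 2 pending]
  bind d := a
step 4: unify (Bool -> c) ~ b  [subst: {d:=a} | 1 pending]
  bind b := (Bool -> c)
step 5: unify (Bool -> c) ~ e  [subst: {d:=a, b:=(Bool -> c)} | 0 pending]
  bind e := (Bool -> c)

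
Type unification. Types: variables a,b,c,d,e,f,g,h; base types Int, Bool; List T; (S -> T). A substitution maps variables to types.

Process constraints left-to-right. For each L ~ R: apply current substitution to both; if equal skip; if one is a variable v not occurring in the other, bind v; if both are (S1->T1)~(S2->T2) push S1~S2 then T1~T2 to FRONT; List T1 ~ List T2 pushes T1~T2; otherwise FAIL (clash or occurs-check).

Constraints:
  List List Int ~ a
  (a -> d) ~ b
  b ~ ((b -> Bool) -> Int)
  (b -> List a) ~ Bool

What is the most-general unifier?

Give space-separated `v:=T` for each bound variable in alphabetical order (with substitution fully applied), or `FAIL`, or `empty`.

step 1: unify List List Int ~ a  [subst: {-} | 3 pending]
  bind a := List List Int
step 2: unify (List List Int -> d) ~ b  [subst: {a:=List List Int} | 2 pending]
  bind b := (List List Int -> d)
step 3: unify (List List Int -> d) ~ (((List List Int -> d) -> Bool) -> Int)  [subst: {a:=List List Int, b:=(List List Int -> d)} | 1 pending]
  -> decompose arrow: push List List Int~((List List Int -> d) -> Bool), d~Int
step 4: unify List List Int ~ ((List List Int -> d) -> Bool)  [subst: {a:=List List Int, b:=(List List Int -> d)} | 2 pending]
  clash: List List Int vs ((List List Int -> d) -> Bool)

Answer: FAIL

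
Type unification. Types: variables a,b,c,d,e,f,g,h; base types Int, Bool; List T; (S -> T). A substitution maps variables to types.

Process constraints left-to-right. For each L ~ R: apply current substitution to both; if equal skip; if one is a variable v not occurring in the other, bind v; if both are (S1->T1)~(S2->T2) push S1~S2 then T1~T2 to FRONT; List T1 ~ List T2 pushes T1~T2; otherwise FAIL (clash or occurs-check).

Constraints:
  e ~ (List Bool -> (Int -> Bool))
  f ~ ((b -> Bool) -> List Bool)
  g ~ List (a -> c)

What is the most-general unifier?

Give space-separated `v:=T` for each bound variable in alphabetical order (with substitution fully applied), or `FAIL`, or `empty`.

step 1: unify e ~ (List Bool -> (Int -> Bool))  [subst: {-} | 2 pending]
  bind e := (List Bool -> (Int -> Bool))
step 2: unify f ~ ((b -> Bool) -> List Bool)  [subst: {e:=(List Bool -> (Int -> Bool))} | 1 pending]
  bind f := ((b -> Bool) -> List Bool)
step 3: unify g ~ List (a -> c)  [subst: {e:=(List Bool -> (Int -> Bool)), f:=((b -> Bool) -> List Bool)} | 0 pending]
  bind g := List (a -> c)

Answer: e:=(List Bool -> (Int -> Bool)) f:=((b -> Bool) -> List Bool) g:=List (a -> c)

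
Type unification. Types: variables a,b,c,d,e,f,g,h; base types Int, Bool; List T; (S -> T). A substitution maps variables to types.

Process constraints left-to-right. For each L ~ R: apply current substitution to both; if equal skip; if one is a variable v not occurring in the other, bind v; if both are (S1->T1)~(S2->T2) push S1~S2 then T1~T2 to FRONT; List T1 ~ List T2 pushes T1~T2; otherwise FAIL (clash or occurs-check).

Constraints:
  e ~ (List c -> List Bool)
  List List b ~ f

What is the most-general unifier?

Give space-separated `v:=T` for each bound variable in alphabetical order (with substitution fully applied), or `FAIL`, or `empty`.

step 1: unify e ~ (List c -> List Bool)  [subst: {-} | 1 pending]
  bind e := (List c -> List Bool)
step 2: unify List List b ~ f  [subst: {e:=(List c -> List Bool)} | 0 pending]
  bind f := List List b

Answer: e:=(List c -> List Bool) f:=List List b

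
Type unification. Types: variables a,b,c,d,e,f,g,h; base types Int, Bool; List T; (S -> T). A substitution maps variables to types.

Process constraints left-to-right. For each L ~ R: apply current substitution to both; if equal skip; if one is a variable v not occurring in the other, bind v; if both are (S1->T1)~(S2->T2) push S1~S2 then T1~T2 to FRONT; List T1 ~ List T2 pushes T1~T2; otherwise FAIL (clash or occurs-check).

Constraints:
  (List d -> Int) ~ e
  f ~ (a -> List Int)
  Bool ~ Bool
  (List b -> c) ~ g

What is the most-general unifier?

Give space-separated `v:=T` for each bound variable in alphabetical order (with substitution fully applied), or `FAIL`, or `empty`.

Answer: e:=(List d -> Int) f:=(a -> List Int) g:=(List b -> c)

Derivation:
step 1: unify (List d -> Int) ~ e  [subst: {-} | 3 pending]
  bind e := (List d -> Int)
step 2: unify f ~ (a -> List Int)  [subst: {e:=(List d -> Int)} | 2 pending]
  bind f := (a -> List Int)
step 3: unify Bool ~ Bool  [subst: {e:=(List d -> Int), f:=(a -> List Int)} | 1 pending]
  -> identical, skip
step 4: unify (List b -> c) ~ g  [subst: {e:=(List d -> Int), f:=(a -> List Int)} | 0 pending]
  bind g := (List b -> c)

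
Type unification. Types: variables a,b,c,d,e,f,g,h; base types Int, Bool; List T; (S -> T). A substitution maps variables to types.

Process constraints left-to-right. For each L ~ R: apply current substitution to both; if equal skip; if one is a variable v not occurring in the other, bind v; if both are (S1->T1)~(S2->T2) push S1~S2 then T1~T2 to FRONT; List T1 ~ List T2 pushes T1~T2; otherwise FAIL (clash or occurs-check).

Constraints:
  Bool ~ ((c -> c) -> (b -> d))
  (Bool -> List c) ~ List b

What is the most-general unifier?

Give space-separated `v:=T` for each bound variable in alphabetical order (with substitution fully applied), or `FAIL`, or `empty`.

step 1: unify Bool ~ ((c -> c) -> (b -> d))  [subst: {-} | 1 pending]
  clash: Bool vs ((c -> c) -> (b -> d))

Answer: FAIL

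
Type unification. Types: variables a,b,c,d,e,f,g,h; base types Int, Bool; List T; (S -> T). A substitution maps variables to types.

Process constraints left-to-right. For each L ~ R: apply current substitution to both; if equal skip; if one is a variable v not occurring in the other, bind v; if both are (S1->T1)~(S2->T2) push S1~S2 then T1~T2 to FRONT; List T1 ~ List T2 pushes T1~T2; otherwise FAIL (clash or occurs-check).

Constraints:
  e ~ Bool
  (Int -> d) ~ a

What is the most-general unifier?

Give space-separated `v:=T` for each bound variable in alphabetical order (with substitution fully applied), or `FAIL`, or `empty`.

Answer: a:=(Int -> d) e:=Bool

Derivation:
step 1: unify e ~ Bool  [subst: {-} | 1 pending]
  bind e := Bool
step 2: unify (Int -> d) ~ a  [subst: {e:=Bool} | 0 pending]
  bind a := (Int -> d)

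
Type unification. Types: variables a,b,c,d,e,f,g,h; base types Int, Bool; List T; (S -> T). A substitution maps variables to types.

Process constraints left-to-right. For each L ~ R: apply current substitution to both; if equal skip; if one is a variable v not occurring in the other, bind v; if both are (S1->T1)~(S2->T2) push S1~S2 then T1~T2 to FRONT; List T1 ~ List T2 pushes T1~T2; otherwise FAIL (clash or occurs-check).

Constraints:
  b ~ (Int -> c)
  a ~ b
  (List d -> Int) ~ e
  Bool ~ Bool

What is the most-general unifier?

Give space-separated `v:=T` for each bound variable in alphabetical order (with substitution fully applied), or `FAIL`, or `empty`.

step 1: unify b ~ (Int -> c)  [subst: {-} | 3 pending]
  bind b := (Int -> c)
step 2: unify a ~ (Int -> c)  [subst: {b:=(Int -> c)} | 2 pending]
  bind a := (Int -> c)
step 3: unify (List d -> Int) ~ e  [subst: {b:=(Int -> c), a:=(Int -> c)} | 1 pending]
  bind e := (List d -> Int)
step 4: unify Bool ~ Bool  [subst: {b:=(Int -> c), a:=(Int -> c), e:=(List d -> Int)} | 0 pending]
  -> identical, skip

Answer: a:=(Int -> c) b:=(Int -> c) e:=(List d -> Int)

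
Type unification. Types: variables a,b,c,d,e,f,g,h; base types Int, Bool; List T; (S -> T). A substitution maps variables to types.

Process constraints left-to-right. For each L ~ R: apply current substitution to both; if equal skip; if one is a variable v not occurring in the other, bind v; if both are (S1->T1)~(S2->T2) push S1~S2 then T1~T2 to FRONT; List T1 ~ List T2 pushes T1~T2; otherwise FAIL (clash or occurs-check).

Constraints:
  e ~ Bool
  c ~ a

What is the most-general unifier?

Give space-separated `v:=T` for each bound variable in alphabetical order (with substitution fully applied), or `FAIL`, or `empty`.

Answer: c:=a e:=Bool

Derivation:
step 1: unify e ~ Bool  [subst: {-} | 1 pending]
  bind e := Bool
step 2: unify c ~ a  [subst: {e:=Bool} | 0 pending]
  bind c := a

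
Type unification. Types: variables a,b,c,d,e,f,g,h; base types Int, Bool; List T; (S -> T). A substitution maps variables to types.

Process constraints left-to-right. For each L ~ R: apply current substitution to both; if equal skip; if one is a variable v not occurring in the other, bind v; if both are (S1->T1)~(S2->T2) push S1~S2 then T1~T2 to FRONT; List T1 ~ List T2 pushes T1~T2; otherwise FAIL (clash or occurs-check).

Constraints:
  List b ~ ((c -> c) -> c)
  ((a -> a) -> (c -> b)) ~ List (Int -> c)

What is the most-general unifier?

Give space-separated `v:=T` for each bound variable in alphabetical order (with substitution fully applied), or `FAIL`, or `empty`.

Answer: FAIL

Derivation:
step 1: unify List b ~ ((c -> c) -> c)  [subst: {-} | 1 pending]
  clash: List b vs ((c -> c) -> c)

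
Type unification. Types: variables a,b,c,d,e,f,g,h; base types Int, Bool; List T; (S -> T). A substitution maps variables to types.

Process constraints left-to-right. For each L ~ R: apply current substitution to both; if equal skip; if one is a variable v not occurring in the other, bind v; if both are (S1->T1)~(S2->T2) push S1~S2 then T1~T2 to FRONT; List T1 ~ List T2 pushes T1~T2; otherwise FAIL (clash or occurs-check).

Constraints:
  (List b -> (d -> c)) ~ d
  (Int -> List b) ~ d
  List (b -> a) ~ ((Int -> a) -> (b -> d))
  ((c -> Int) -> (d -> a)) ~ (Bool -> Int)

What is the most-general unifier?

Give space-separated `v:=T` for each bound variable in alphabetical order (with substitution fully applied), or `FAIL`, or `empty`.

step 1: unify (List b -> (d -> c)) ~ d  [subst: {-} | 3 pending]
  occurs-check fail

Answer: FAIL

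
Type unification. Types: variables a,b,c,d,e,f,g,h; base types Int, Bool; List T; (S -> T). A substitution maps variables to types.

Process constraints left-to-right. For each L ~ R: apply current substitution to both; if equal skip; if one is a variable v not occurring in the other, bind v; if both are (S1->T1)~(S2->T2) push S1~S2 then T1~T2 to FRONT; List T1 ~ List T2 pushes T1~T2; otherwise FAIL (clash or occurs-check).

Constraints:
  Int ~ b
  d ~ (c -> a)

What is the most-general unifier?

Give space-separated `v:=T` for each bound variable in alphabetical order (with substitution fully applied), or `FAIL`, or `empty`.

step 1: unify Int ~ b  [subst: {-} | 1 pending]
  bind b := Int
step 2: unify d ~ (c -> a)  [subst: {b:=Int} | 0 pending]
  bind d := (c -> a)

Answer: b:=Int d:=(c -> a)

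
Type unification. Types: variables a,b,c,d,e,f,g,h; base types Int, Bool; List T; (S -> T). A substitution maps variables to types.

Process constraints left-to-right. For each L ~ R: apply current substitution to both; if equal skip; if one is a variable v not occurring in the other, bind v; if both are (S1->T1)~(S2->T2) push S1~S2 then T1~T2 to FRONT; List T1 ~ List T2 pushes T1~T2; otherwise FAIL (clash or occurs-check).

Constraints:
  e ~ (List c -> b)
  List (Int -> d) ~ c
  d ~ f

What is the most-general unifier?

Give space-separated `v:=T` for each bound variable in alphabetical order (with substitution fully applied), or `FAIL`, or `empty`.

step 1: unify e ~ (List c -> b)  [subst: {-} | 2 pending]
  bind e := (List c -> b)
step 2: unify List (Int -> d) ~ c  [subst: {e:=(List c -> b)} | 1 pending]
  bind c := List (Int -> d)
step 3: unify d ~ f  [subst: {e:=(List c -> b), c:=List (Int -> d)} | 0 pending]
  bind d := f

Answer: c:=List (Int -> f) d:=f e:=(List List (Int -> f) -> b)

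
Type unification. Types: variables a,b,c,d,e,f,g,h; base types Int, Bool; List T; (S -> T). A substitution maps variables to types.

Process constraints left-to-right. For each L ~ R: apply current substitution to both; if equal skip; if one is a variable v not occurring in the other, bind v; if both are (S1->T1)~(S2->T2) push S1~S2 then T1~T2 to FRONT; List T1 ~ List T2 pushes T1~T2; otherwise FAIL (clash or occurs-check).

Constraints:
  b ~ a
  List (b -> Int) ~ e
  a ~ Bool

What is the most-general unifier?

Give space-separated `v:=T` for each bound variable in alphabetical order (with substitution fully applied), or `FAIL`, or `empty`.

Answer: a:=Bool b:=Bool e:=List (Bool -> Int)

Derivation:
step 1: unify b ~ a  [subst: {-} | 2 pending]
  bind b := a
step 2: unify List (a -> Int) ~ e  [subst: {b:=a} | 1 pending]
  bind e := List (a -> Int)
step 3: unify a ~ Bool  [subst: {b:=a, e:=List (a -> Int)} | 0 pending]
  bind a := Bool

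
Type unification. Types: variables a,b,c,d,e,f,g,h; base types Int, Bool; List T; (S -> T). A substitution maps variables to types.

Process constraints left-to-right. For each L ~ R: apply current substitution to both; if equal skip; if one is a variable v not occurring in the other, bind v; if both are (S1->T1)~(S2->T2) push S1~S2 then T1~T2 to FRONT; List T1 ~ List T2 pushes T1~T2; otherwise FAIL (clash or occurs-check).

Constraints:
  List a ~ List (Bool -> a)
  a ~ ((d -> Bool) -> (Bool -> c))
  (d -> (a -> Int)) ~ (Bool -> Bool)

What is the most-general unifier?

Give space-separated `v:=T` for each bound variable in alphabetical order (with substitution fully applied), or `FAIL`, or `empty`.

Answer: FAIL

Derivation:
step 1: unify List a ~ List (Bool -> a)  [subst: {-} | 2 pending]
  -> decompose List: push a~(Bool -> a)
step 2: unify a ~ (Bool -> a)  [subst: {-} | 2 pending]
  occurs-check fail: a in (Bool -> a)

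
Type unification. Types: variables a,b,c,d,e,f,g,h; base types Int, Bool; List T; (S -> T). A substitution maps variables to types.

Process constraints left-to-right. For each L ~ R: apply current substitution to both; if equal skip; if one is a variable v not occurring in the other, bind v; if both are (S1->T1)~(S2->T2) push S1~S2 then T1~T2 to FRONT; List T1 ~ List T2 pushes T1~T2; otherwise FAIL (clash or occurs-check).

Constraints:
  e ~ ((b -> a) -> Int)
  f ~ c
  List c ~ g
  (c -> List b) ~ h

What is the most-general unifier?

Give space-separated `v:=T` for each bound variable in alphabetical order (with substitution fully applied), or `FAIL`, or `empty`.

Answer: e:=((b -> a) -> Int) f:=c g:=List c h:=(c -> List b)

Derivation:
step 1: unify e ~ ((b -> a) -> Int)  [subst: {-} | 3 pending]
  bind e := ((b -> a) -> Int)
step 2: unify f ~ c  [subst: {e:=((b -> a) -> Int)} | 2 pending]
  bind f := c
step 3: unify List c ~ g  [subst: {e:=((b -> a) -> Int), f:=c} | 1 pending]
  bind g := List c
step 4: unify (c -> List b) ~ h  [subst: {e:=((b -> a) -> Int), f:=c, g:=List c} | 0 pending]
  bind h := (c -> List b)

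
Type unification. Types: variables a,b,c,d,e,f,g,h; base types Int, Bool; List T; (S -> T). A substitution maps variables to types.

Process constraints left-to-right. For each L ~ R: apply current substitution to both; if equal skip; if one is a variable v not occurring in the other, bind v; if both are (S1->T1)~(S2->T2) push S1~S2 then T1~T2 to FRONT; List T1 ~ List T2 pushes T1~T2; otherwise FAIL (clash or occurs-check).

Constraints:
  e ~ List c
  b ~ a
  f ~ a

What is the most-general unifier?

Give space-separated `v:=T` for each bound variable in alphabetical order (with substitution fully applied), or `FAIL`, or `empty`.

Answer: b:=a e:=List c f:=a

Derivation:
step 1: unify e ~ List c  [subst: {-} | 2 pending]
  bind e := List c
step 2: unify b ~ a  [subst: {e:=List c} | 1 pending]
  bind b := a
step 3: unify f ~ a  [subst: {e:=List c, b:=a} | 0 pending]
  bind f := a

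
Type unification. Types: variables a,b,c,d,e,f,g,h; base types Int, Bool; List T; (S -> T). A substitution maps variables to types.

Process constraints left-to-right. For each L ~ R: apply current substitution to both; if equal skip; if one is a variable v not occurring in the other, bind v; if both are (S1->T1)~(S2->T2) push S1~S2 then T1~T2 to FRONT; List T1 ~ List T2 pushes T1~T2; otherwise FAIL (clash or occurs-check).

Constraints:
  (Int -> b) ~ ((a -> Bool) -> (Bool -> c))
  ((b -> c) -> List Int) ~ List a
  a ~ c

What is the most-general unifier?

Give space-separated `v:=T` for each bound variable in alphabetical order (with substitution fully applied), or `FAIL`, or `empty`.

step 1: unify (Int -> b) ~ ((a -> Bool) -> (Bool -> c))  [subst: {-} | 2 pending]
  -> decompose arrow: push Int~(a -> Bool), b~(Bool -> c)
step 2: unify Int ~ (a -> Bool)  [subst: {-} | 3 pending]
  clash: Int vs (a -> Bool)

Answer: FAIL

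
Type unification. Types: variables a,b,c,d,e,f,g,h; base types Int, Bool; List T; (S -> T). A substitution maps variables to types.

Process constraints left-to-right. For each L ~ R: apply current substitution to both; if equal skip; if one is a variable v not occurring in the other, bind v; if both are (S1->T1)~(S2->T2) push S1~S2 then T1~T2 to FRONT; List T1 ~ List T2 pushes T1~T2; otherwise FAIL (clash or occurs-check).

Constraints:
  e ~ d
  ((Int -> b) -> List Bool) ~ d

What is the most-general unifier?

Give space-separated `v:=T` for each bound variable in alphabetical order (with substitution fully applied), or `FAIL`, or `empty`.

Answer: d:=((Int -> b) -> List Bool) e:=((Int -> b) -> List Bool)

Derivation:
step 1: unify e ~ d  [subst: {-} | 1 pending]
  bind e := d
step 2: unify ((Int -> b) -> List Bool) ~ d  [subst: {e:=d} | 0 pending]
  bind d := ((Int -> b) -> List Bool)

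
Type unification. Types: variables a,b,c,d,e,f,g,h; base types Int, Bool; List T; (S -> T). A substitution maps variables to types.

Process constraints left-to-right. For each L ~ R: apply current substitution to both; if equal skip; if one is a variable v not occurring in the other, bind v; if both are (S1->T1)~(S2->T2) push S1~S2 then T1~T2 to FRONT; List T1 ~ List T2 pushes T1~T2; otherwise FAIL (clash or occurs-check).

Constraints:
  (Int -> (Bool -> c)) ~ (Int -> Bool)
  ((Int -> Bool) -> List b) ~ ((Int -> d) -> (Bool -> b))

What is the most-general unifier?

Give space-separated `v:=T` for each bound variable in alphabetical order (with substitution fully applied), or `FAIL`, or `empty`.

step 1: unify (Int -> (Bool -> c)) ~ (Int -> Bool)  [subst: {-} | 1 pending]
  -> decompose arrow: push Int~Int, (Bool -> c)~Bool
step 2: unify Int ~ Int  [subst: {-} | 2 pending]
  -> identical, skip
step 3: unify (Bool -> c) ~ Bool  [subst: {-} | 1 pending]
  clash: (Bool -> c) vs Bool

Answer: FAIL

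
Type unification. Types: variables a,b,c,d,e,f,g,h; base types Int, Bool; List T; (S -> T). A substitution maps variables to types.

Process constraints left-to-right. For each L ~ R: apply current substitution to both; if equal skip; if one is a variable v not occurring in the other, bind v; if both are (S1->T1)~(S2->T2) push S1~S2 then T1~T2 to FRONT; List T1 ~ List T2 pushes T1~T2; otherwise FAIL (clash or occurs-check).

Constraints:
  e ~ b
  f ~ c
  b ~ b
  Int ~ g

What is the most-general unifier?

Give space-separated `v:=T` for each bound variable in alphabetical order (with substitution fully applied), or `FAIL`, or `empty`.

Answer: e:=b f:=c g:=Int

Derivation:
step 1: unify e ~ b  [subst: {-} | 3 pending]
  bind e := b
step 2: unify f ~ c  [subst: {e:=b} | 2 pending]
  bind f := c
step 3: unify b ~ b  [subst: {e:=b, f:=c} | 1 pending]
  -> identical, skip
step 4: unify Int ~ g  [subst: {e:=b, f:=c} | 0 pending]
  bind g := Int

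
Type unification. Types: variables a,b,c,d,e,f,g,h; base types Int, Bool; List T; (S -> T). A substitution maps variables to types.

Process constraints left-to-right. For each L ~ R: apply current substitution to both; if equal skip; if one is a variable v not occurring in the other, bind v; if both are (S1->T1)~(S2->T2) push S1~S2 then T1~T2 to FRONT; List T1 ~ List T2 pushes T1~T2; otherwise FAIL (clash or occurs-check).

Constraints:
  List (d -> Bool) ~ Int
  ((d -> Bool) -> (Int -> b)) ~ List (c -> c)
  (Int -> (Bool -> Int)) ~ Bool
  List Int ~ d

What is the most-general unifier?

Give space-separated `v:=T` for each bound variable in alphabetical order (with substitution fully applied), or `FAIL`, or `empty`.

step 1: unify List (d -> Bool) ~ Int  [subst: {-} | 3 pending]
  clash: List (d -> Bool) vs Int

Answer: FAIL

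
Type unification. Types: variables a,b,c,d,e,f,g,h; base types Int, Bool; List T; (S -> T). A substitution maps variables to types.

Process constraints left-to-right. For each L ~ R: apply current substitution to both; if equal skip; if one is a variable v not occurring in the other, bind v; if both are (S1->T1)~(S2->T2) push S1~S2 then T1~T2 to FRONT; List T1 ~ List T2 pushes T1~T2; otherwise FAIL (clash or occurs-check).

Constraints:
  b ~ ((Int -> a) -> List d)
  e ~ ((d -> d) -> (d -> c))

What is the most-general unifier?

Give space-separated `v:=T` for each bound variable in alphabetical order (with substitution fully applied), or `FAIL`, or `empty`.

step 1: unify b ~ ((Int -> a) -> List d)  [subst: {-} | 1 pending]
  bind b := ((Int -> a) -> List d)
step 2: unify e ~ ((d -> d) -> (d -> c))  [subst: {b:=((Int -> a) -> List d)} | 0 pending]
  bind e := ((d -> d) -> (d -> c))

Answer: b:=((Int -> a) -> List d) e:=((d -> d) -> (d -> c))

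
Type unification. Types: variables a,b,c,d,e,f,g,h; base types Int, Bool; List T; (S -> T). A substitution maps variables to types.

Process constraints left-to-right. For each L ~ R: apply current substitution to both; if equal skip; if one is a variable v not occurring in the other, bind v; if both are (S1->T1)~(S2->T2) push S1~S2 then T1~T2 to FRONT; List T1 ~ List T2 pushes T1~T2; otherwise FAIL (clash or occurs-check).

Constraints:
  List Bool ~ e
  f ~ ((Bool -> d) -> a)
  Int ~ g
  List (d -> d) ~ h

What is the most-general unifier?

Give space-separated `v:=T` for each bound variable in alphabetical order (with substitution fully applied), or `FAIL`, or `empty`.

Answer: e:=List Bool f:=((Bool -> d) -> a) g:=Int h:=List (d -> d)

Derivation:
step 1: unify List Bool ~ e  [subst: {-} | 3 pending]
  bind e := List Bool
step 2: unify f ~ ((Bool -> d) -> a)  [subst: {e:=List Bool} | 2 pending]
  bind f := ((Bool -> d) -> a)
step 3: unify Int ~ g  [subst: {e:=List Bool, f:=((Bool -> d) -> a)} | 1 pending]
  bind g := Int
step 4: unify List (d -> d) ~ h  [subst: {e:=List Bool, f:=((Bool -> d) -> a), g:=Int} | 0 pending]
  bind h := List (d -> d)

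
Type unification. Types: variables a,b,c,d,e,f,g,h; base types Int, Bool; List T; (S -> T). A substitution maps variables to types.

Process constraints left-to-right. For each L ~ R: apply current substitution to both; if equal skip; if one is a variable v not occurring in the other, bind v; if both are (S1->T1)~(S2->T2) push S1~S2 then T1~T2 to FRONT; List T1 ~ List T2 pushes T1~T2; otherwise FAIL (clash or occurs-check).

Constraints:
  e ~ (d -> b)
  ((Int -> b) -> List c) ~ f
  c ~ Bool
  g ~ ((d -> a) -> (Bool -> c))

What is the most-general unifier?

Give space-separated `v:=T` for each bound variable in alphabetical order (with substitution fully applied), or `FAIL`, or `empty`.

step 1: unify e ~ (d -> b)  [subst: {-} | 3 pending]
  bind e := (d -> b)
step 2: unify ((Int -> b) -> List c) ~ f  [subst: {e:=(d -> b)} | 2 pending]
  bind f := ((Int -> b) -> List c)
step 3: unify c ~ Bool  [subst: {e:=(d -> b), f:=((Int -> b) -> List c)} | 1 pending]
  bind c := Bool
step 4: unify g ~ ((d -> a) -> (Bool -> Bool))  [subst: {e:=(d -> b), f:=((Int -> b) -> List c), c:=Bool} | 0 pending]
  bind g := ((d -> a) -> (Bool -> Bool))

Answer: c:=Bool e:=(d -> b) f:=((Int -> b) -> List Bool) g:=((d -> a) -> (Bool -> Bool))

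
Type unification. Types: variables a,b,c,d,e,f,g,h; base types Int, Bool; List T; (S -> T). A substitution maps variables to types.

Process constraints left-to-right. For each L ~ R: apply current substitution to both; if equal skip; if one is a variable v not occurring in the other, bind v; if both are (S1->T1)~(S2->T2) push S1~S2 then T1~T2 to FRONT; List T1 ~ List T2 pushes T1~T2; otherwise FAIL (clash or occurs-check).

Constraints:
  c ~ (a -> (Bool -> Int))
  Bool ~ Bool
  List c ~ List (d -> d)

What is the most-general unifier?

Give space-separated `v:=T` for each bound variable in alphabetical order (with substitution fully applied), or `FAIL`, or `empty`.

step 1: unify c ~ (a -> (Bool -> Int))  [subst: {-} | 2 pending]
  bind c := (a -> (Bool -> Int))
step 2: unify Bool ~ Bool  [subst: {c:=(a -> (Bool -> Int))} | 1 pending]
  -> identical, skip
step 3: unify List (a -> (Bool -> Int)) ~ List (d -> d)  [subst: {c:=(a -> (Bool -> Int))} | 0 pending]
  -> decompose List: push (a -> (Bool -> Int))~(d -> d)
step 4: unify (a -> (Bool -> Int)) ~ (d -> d)  [subst: {c:=(a -> (Bool -> Int))} | 0 pending]
  -> decompose arrow: push a~d, (Bool -> Int)~d
step 5: unify a ~ d  [subst: {c:=(a -> (Bool -> Int))} | 1 pending]
  bind a := d
step 6: unify (Bool -> Int) ~ d  [subst: {c:=(a -> (Bool -> Int)), a:=d} | 0 pending]
  bind d := (Bool -> Int)

Answer: a:=(Bool -> Int) c:=((Bool -> Int) -> (Bool -> Int)) d:=(Bool -> Int)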